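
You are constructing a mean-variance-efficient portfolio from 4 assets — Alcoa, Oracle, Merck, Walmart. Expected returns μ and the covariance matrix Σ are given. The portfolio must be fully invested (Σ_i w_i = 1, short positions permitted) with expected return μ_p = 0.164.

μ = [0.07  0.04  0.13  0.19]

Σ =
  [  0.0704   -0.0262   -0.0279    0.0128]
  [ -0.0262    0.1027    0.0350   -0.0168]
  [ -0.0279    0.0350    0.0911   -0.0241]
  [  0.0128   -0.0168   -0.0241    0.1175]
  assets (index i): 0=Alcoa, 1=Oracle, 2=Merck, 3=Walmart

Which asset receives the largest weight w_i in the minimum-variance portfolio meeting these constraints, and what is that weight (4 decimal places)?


u=Σ⁻¹μ = [1.6905  0.3474  2.3299  1.9604]
v=Σ⁻¹𝟙 = [23.1132  11.8427  16.4305  11.0560]
a=μᵀu=0.807595  b=𝟙ᵀu=6.328236  c=𝟙ᵀv=62.442364  D=ac−b²=10.381578
λ₁=(c·0.164−b)/D = (62.442364·0.164−6.328236)/10.381578 = 0.376851
λ₂=(a−b·0.164)/D = (0.807595−6.328236·0.164)/10.381578 = -0.022177
w* = 0.376851·u + -0.022177·v:
  w_0 = 0.376851·1.6905 + -0.022177·23.1132 = 0.1245  (Alcoa)
  w_1 = 0.376851·0.3474 + -0.022177·11.8427 = -0.1317  (Oracle)
  w_2 = 0.376851·2.3299 + -0.022177·16.4305 = 0.5136  (Merck)
  w_3 = 0.376851·1.9604 + -0.022177·11.0560 = 0.4936  (Walmart)
Σw_i=1.0000  μᵀw=0.1640
σ²=wᵀΣw=λ₁·μ_p+λ₂ = 0.376851·0.164 + -0.022177 = 0.039626 ≈ 0.0396

Merck (0.5136)


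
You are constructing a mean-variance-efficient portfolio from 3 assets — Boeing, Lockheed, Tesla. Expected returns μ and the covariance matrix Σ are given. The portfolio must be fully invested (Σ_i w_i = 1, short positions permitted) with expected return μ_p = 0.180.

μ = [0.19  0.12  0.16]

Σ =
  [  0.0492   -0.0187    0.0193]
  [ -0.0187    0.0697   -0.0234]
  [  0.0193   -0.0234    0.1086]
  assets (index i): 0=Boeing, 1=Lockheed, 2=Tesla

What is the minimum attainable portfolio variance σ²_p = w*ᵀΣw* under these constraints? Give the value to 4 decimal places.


g=Σ⁻¹μ = [4.6190  3.4279  1.3910]
h=Σ⁻¹𝟙 = [25.7799  24.5963  9.9263]
a=μᵀg=1.511526  b=𝟙ᵀg=9.437953  c=𝟙ᵀh=60.302544  D=ac−b²=2.073906
λ₁=(c·0.180−b)/D = (60.302544·0.180−9.437953)/2.073906 = 0.683013
λ₂=(a−b·0.180)/D = (1.511526−9.437953·0.180)/2.073906 = -0.090315
w* = 0.683013·g + -0.090315·h:
  w_0 = 0.683013·4.6190 + -0.090315·25.7799 = 0.8265  (Boeing)
  w_1 = 0.683013·3.4279 + -0.090315·24.5963 = 0.1199  (Lockheed)
  w_2 = 0.683013·1.3910 + -0.090315·9.9263 = 0.0536  (Tesla)
Σw_i=1.0000  μᵀw=0.1800
σ²=wᵀΣw=λ₁·μ_p+λ₂ = 0.683013·0.180 + -0.090315 = 0.032627 ≈ 0.0326

0.0326


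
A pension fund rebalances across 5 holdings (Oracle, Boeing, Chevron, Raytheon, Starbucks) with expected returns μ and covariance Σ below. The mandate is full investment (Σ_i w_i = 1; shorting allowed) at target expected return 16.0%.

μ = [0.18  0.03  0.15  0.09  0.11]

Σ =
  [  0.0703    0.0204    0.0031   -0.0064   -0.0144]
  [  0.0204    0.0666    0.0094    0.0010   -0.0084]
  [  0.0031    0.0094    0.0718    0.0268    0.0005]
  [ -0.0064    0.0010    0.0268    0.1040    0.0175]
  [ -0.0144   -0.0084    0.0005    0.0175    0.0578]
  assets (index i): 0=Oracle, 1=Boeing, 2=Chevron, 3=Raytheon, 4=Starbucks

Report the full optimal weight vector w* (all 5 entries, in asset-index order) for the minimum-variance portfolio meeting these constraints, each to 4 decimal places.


0.4519  -0.0933  0.2786  0.0118  0.3510

u=Σ⁻¹μ = [3.1470  -0.4671  1.9479  0.1303  2.5629]
v=Σ⁻¹𝟙 = [15.1918  11.5822  10.0171  4.2577  21.3933]
a=μᵀu=1.138280  b=𝟙ᵀu=7.321018  c=𝟙ᵀv=62.442131  D=ac−b²=17.479303
λ₁=(c·0.160−b)/D = (62.442131·0.160−7.321018)/17.479303 = 0.152736
λ₂=(a−b·0.160)/D = (1.138280−7.321018·0.160)/17.479303 = -0.001893
w* = 0.152736·u + -0.001893·v:
  w_0 = 0.152736·3.1470 + -0.001893·15.1918 = 0.4519  (Oracle)
  w_1 = 0.152736·-0.4671 + -0.001893·11.5822 = -0.0933  (Boeing)
  w_2 = 0.152736·1.9479 + -0.001893·10.0171 = 0.2786  (Chevron)
  w_3 = 0.152736·0.1303 + -0.001893·4.2577 = 0.0118  (Raytheon)
  w_4 = 0.152736·2.5629 + -0.001893·21.3933 = 0.3510  (Starbucks)
Σw_i=1.0000  μᵀw=0.1600
σ²=wᵀΣw=λ₁·μ_p+λ₂ = 0.152736·0.160 + -0.001893 = 0.022545 ≈ 0.0225


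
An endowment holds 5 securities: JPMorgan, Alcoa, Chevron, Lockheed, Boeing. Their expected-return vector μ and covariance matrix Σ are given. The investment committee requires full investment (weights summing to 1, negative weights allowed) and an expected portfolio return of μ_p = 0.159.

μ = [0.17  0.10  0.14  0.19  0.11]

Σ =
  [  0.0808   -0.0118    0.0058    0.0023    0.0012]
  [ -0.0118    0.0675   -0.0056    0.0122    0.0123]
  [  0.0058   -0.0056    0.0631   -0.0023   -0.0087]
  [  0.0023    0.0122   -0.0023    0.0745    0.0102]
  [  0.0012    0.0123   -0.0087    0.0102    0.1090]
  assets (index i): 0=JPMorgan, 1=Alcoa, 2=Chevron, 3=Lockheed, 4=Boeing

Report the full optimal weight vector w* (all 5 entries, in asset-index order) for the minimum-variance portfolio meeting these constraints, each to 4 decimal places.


0.2609  0.0955  0.2519  0.3343  0.0574

p=Σ⁻¹μ = [2.0791  1.4960  2.3509  2.2044  0.7988]
q=Σ⁻¹𝟙 = [12.9595  15.3076  17.4496  9.9920  7.7620]
a=μᵀp=1.338862  b=𝟙ᵀp=8.929111  c=𝟙ᵀq=63.470668  D=ac−b²=5.249461
λ₁=(c·0.159−b)/D = (63.470668·0.159−8.929111)/5.249461 = 0.221494
λ₂=(a−b·0.159)/D = (1.338862−8.929111·0.159)/5.249461 = -0.015405
w* = 0.221494·p + -0.015405·q:
  w_0 = 0.221494·2.0791 + -0.015405·12.9595 = 0.2609  (JPMorgan)
  w_1 = 0.221494·1.4960 + -0.015405·15.3076 = 0.0955  (Alcoa)
  w_2 = 0.221494·2.3509 + -0.015405·17.4496 = 0.2519  (Chevron)
  w_3 = 0.221494·2.2044 + -0.015405·9.9920 = 0.3343  (Lockheed)
  w_4 = 0.221494·0.7988 + -0.015405·7.7620 = 0.0574  (Boeing)
Σw_i=1.0000  μᵀw=0.1590
σ²=wᵀΣw=λ₁·μ_p+λ₂ = 0.221494·0.159 + -0.015405 = 0.019813 ≈ 0.0198


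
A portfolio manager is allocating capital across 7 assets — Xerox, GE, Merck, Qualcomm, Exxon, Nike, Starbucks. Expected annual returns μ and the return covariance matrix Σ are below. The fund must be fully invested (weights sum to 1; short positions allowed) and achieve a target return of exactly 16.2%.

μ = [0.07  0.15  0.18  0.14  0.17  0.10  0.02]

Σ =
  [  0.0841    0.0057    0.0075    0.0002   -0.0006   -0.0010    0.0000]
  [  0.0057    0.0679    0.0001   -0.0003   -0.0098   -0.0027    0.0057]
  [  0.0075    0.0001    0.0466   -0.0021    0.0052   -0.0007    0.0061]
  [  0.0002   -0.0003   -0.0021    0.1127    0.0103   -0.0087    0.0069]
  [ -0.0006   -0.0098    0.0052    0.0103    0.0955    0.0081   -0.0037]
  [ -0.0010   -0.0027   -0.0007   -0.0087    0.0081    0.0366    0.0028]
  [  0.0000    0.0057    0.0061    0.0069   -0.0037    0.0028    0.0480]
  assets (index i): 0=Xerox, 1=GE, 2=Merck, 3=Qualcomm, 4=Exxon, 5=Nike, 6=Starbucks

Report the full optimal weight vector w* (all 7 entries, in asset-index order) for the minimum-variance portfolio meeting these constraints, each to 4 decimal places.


0.0131  0.2297  0.3569  0.1293  0.1246  0.2520  -0.1057

p=Σ⁻¹μ = [0.3594  2.5589  3.8438  1.4727  1.3885  3.0977  -0.6611]
q=Σ⁻¹𝟙 = [9.6431  15.0449  17.9560  9.8030  8.1816  28.4627  14.3260]
a=μᵀp=1.839649  b=𝟙ᵀp=12.059920  c=𝟙ᵀq=103.417354  D=ac−b²=44.809985
λ₁=(c·0.162−b)/D = (103.417354·0.162−12.059920)/44.809985 = 0.104747
λ₂=(a−b·0.162)/D = (1.839649−12.059920·0.162)/44.809985 = -0.002545
w* = 0.104747·p + -0.002545·q:
  w_0 = 0.104747·0.3594 + -0.002545·9.6431 = 0.0131  (Xerox)
  w_1 = 0.104747·2.5589 + -0.002545·15.0449 = 0.2297  (GE)
  w_2 = 0.104747·3.8438 + -0.002545·17.9560 = 0.3569  (Merck)
  w_3 = 0.104747·1.4727 + -0.002545·9.8030 = 0.1293  (Qualcomm)
  w_4 = 0.104747·1.3885 + -0.002545·8.1816 = 0.1246  (Exxon)
  w_5 = 0.104747·3.0977 + -0.002545·28.4627 = 0.2520  (Nike)
  w_6 = 0.104747·-0.6611 + -0.002545·14.3260 = -0.1057  (Starbucks)
Σw_i=1.0000  μᵀw=0.1620
σ²=wᵀΣw=λ₁·μ_p+λ₂ = 0.104747·0.162 + -0.002545 = 0.014424 ≈ 0.0144


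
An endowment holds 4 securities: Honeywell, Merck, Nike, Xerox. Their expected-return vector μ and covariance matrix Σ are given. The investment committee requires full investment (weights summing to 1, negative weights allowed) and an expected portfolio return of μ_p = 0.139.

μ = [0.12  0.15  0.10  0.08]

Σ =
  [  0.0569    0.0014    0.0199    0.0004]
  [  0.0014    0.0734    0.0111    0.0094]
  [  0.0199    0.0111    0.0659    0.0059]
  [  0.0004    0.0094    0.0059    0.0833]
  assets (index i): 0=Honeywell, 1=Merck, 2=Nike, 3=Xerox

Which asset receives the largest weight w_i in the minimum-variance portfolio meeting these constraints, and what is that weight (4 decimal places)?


Merck (0.5885)

x=Σ⁻¹μ = [1.8539  1.8294  0.5865  0.7035]
y=Σ⁻¹𝟙 = [14.4068  10.8267  8.0925  10.1407]
a=μᵀx=0.611813  b=𝟙ᵀx=4.973329  c=𝟙ᵀy=43.466718  D=ac−b²=1.859509
λ₁=(c·0.139−b)/D = (43.466718·0.139−4.973329)/1.859509 = 0.574638
λ₂=(a−b·0.139)/D = (0.611813−4.973329·0.139)/1.859509 = -0.042742
w* = 0.574638·x + -0.042742·y:
  w_0 = 0.574638·1.8539 + -0.042742·14.4068 = 0.4495  (Honeywell)
  w_1 = 0.574638·1.8294 + -0.042742·10.8267 = 0.5885  (Merck)
  w_2 = 0.574638·0.5865 + -0.042742·8.0925 = -0.0089  (Nike)
  w_3 = 0.574638·0.7035 + -0.042742·10.1407 = -0.0292  (Xerox)
Σw_i=1.0000  μᵀw=0.1390
σ²=wᵀΣw=λ₁·μ_p+λ₂ = 0.574638·0.139 + -0.042742 = 0.037132 ≈ 0.0371


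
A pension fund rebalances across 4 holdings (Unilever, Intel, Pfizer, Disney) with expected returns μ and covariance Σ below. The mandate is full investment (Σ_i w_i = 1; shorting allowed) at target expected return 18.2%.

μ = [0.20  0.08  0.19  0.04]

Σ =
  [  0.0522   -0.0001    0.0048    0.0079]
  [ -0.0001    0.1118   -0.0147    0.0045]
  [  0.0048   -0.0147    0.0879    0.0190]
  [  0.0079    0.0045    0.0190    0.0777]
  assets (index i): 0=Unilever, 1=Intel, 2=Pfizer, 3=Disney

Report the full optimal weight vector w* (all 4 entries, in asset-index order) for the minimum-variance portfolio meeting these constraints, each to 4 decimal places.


0.5397  0.1681  0.3262  -0.0340

u=Σ⁻¹μ = [3.6987  1.0313  2.2330  -0.4670]
v=Σ⁻¹𝟙 = [17.0071  10.0026  10.3867  8.0217]
a=μᵀu=1.227836  b=𝟙ᵀu=6.495976  c=𝟙ᵀv=45.418104  D=ac−b²=13.568270
λ₁=(c·0.182−b)/D = (45.418104·0.182−6.495976)/13.568270 = 0.130460
λ₂=(a−b·0.182)/D = (1.227836−6.495976·0.182)/13.568270 = 0.003358
w* = 0.130460·u + 0.003358·v:
  w_0 = 0.130460·3.6987 + 0.003358·17.0071 = 0.5397  (Unilever)
  w_1 = 0.130460·1.0313 + 0.003358·10.0026 = 0.1681  (Intel)
  w_2 = 0.130460·2.2330 + 0.003358·10.3867 = 0.3262  (Pfizer)
  w_3 = 0.130460·-0.4670 + 0.003358·8.0217 = -0.0340  (Disney)
Σw_i=1.0000  μᵀw=0.1820
σ²=wᵀΣw=λ₁·μ_p+λ₂ = 0.130460·0.182 + 0.003358 = 0.027102 ≈ 0.0271


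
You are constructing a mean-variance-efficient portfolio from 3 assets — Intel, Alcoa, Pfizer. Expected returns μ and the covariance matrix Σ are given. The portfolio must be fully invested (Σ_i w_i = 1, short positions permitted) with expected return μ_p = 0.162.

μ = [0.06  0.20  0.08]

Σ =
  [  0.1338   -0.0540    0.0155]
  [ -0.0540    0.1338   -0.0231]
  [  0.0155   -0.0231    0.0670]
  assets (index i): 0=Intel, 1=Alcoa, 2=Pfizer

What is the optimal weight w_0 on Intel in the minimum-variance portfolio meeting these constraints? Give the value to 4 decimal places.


0.1325

g=Σ⁻¹μ = [1.1624  2.2580  1.7036]
h=Σ⁻¹𝟙 = [11.5675  15.1595  17.4759]
a=μᵀg=0.657636  b=𝟙ᵀg=5.124026  c=𝟙ᵀh=44.202966  D=ac−b²=2.813829
λ₁=(c·0.162−b)/D = (44.202966·0.162−5.124026)/2.813829 = 0.723873
λ₂=(a−b·0.162)/D = (0.657636−5.124026·0.162)/2.813829 = -0.061289
w* = 0.723873·g + -0.061289·h:
  w_0 = 0.723873·1.1624 + -0.061289·11.5675 = 0.1325  (Intel)
  w_1 = 0.723873·2.2580 + -0.061289·15.1595 = 0.7054  (Alcoa)
  w_2 = 0.723873·1.7036 + -0.061289·17.4759 = 0.1621  (Pfizer)
Σw_i=1.0000  μᵀw=0.1620
σ²=wᵀΣw=λ₁·μ_p+λ₂ = 0.723873·0.162 + -0.061289 = 0.055979 ≈ 0.0560


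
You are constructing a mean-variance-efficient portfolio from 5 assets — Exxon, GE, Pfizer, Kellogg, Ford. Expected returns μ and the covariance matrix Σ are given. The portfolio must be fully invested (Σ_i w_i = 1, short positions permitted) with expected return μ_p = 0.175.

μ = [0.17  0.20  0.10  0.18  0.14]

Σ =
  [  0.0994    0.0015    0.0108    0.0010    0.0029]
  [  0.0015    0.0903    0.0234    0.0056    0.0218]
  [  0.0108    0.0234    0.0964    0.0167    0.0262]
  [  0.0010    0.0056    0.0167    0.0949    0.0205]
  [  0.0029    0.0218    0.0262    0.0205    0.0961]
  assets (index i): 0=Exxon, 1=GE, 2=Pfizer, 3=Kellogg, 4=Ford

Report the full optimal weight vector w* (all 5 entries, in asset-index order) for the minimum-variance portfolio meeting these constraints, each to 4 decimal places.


0.2767  0.2960  0.0392  0.2627  0.1255

p=Σ⁻¹μ = [1.6543  1.9526  -0.0789  1.6407  0.6355]
q=Σ⁻¹𝟙 = [9.2070  7.9443  4.5661  8.0075  5.3728]
a=μᵀp=1.048163  b=𝟙ᵀp=5.804214  c=𝟙ᵀq=35.097777  D=ac−b²=3.099289
λ₁=(c·0.175−b)/D = (35.097777·0.175−5.804214)/3.099289 = 0.109024
λ₂=(a−b·0.175)/D = (1.048163−5.804214·0.175)/3.099289 = 0.010462
w* = 0.109024·p + 0.010462·q:
  w_0 = 0.109024·1.6543 + 0.010462·9.2070 = 0.2767  (Exxon)
  w_1 = 0.109024·1.9526 + 0.010462·7.9443 = 0.2960  (GE)
  w_2 = 0.109024·-0.0789 + 0.010462·4.5661 = 0.0392  (Pfizer)
  w_3 = 0.109024·1.6407 + 0.010462·8.0075 = 0.2627  (Kellogg)
  w_4 = 0.109024·0.6355 + 0.010462·5.3728 = 0.1255  (Ford)
Σw_i=1.0000  μᵀw=0.1750
σ²=wᵀΣw=λ₁·μ_p+λ₂ = 0.109024·0.175 + 0.010462 = 0.029541 ≈ 0.0295


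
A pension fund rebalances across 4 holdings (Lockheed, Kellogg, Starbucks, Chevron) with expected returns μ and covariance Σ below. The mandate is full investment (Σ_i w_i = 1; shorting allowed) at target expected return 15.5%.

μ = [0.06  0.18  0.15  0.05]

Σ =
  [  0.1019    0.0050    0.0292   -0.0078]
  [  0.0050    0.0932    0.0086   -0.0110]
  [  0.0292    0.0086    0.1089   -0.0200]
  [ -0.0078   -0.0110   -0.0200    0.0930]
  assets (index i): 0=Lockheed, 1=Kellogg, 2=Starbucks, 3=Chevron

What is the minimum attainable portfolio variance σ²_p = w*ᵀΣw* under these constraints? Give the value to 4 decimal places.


0.0413

p=Σ⁻¹μ = [0.1831  1.9217  1.3741  1.0758]
q=Σ⁻¹𝟙 = [7.8382  11.2180  8.8853  14.6478]
a=μᵀp=0.616799  b=𝟙ᵀp=4.554715  c=𝟙ᵀq=42.589256  D=ac−b²=5.523560
λ₁=(c·0.155−b)/D = (42.589256·0.155−4.554715)/5.523560 = 0.370525
λ₂=(a−b·0.155)/D = (0.616799−4.554715·0.155)/5.523560 = -0.016146
w* = 0.370525·p + -0.016146·q:
  w_0 = 0.370525·0.1831 + -0.016146·7.8382 = -0.0587  (Lockheed)
  w_1 = 0.370525·1.9217 + -0.016146·11.2180 = 0.5309  (Kellogg)
  w_2 = 0.370525·1.3741 + -0.016146·8.8853 = 0.3657  (Starbucks)
  w_3 = 0.370525·1.0758 + -0.016146·14.6478 = 0.1621  (Chevron)
Σw_i=1.0000  μᵀw=0.1550
σ²=wᵀΣw=λ₁·μ_p+λ₂ = 0.370525·0.155 + -0.016146 = 0.041286 ≈ 0.0413


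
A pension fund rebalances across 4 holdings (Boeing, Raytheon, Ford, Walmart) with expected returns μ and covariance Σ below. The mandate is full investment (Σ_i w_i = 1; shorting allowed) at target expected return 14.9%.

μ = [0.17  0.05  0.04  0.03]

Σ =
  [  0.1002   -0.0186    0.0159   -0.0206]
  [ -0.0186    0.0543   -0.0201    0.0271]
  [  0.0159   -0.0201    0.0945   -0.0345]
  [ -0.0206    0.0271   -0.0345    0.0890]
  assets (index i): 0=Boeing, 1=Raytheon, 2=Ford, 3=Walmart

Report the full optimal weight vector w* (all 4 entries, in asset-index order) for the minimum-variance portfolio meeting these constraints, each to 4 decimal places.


0.8098  0.3321  -0.1012  -0.0407

x=Σ⁻¹μ = [2.0030  1.5539  0.6248  0.5697]
y=Σ⁻¹𝟙 = [14.3195  22.7714  18.4009  14.7495]
a=μᵀx=0.460293  b=𝟙ᵀx=4.751409  c=𝟙ᵀy=70.241340  D=ac−b²=9.755691
λ₁=(c·0.149−b)/D = (70.241340·0.149−4.751409)/9.755691 = 0.585766
λ₂=(a−b·0.149)/D = (0.460293−4.751409·0.149)/9.755691 = -0.025387
w* = 0.585766·x + -0.025387·y:
  w_0 = 0.585766·2.0030 + -0.025387·14.3195 = 0.8098  (Boeing)
  w_1 = 0.585766·1.5539 + -0.025387·22.7714 = 0.3321  (Raytheon)
  w_2 = 0.585766·0.6248 + -0.025387·18.4009 = -0.1012  (Ford)
  w_3 = 0.585766·0.5697 + -0.025387·14.7495 = -0.0407  (Walmart)
Σw_i=1.0000  μᵀw=0.1490
σ²=wᵀΣw=λ₁·μ_p+λ₂ = 0.585766·0.149 + -0.025387 = 0.061892 ≈ 0.0619


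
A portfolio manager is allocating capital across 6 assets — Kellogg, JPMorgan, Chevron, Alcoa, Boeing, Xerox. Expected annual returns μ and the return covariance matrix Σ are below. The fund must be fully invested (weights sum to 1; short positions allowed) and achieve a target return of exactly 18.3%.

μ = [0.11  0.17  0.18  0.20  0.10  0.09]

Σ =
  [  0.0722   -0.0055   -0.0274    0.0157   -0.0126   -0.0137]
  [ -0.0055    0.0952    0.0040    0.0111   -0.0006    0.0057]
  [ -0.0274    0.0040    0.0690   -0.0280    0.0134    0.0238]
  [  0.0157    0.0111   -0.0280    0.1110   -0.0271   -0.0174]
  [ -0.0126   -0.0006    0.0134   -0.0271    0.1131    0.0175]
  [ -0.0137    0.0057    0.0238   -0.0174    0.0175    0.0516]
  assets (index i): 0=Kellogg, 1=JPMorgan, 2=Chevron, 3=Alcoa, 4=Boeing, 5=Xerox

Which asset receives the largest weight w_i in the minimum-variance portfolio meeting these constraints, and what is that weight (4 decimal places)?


p=Σ⁻¹μ = [3.0548  1.4119  4.3000  2.7614  1.2409  0.9263]
q=Σ⁻¹𝟙 = [24.4989  8.2647  22.3646  15.4023  10.1152  16.4193]
a=μᵀp=2.109776  b=𝟙ᵀp=13.695208  c=𝟙ᵀq=97.064912  D=ac−b²=17.226502
λ₁=(c·0.183−b)/D = (97.064912·0.183−13.695208)/17.226502 = 0.236129
λ₂=(a−b·0.183)/D = (2.109776−13.695208·0.183)/17.226502 = -0.023014
w* = 0.236129·p + -0.023014·q:
  w_0 = 0.236129·3.0548 + -0.023014·24.4989 = 0.1575  (Kellogg)
  w_1 = 0.236129·1.4119 + -0.023014·8.2647 = 0.1432  (JPMorgan)
  w_2 = 0.236129·4.3000 + -0.023014·22.3646 = 0.5007  (Chevron)
  w_3 = 0.236129·2.7614 + -0.023014·15.4023 = 0.2976  (Alcoa)
  w_4 = 0.236129·1.2409 + -0.023014·10.1152 = 0.0602  (Boeing)
  w_5 = 0.236129·0.9263 + -0.023014·16.4193 = -0.1591  (Xerox)
Σw_i=1.0000  μᵀw=0.1830
σ²=wᵀΣw=λ₁·μ_p+λ₂ = 0.236129·0.183 + -0.023014 = 0.020198 ≈ 0.0202

Chevron (0.5007)


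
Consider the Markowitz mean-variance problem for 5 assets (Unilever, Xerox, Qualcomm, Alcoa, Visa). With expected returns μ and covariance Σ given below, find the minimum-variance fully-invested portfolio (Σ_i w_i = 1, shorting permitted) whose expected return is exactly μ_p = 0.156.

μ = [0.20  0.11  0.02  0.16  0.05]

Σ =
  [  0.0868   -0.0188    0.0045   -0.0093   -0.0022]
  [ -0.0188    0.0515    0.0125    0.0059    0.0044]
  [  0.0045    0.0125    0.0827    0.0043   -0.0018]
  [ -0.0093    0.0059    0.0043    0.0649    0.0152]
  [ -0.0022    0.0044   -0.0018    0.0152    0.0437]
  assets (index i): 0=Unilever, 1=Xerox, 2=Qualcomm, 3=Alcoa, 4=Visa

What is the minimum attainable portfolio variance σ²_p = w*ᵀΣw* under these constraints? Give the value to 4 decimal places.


u=Σ⁻¹μ = [3.3071  3.1679  -0.5554  2.6794  0.0368]
v=Σ⁻¹𝟙 = [17.3333  21.0272  7.7791  11.2376  18.0504]
a=μᵀu=1.429323  b=𝟙ᵀu=8.635773  c=𝟙ᵀv=75.427631  D=ac−b²=33.233885
λ₁=(c·0.156−b)/D = (75.427631·0.156−8.635773)/33.233885 = 0.094209
λ₂=(a−b·0.156)/D = (1.429323−8.635773·0.156)/33.233885 = 0.002472
w* = 0.094209·u + 0.002472·v:
  w_0 = 0.094209·3.3071 + 0.002472·17.3333 = 0.3544  (Unilever)
  w_1 = 0.094209·3.1679 + 0.002472·21.0272 = 0.3504  (Xerox)
  w_2 = 0.094209·-0.5554 + 0.002472·7.7791 = -0.0331  (Qualcomm)
  w_3 = 0.094209·2.6794 + 0.002472·11.2376 = 0.2802  (Alcoa)
  w_4 = 0.094209·0.0368 + 0.002472·18.0504 = 0.0481  (Visa)
Σw_i=1.0000  μᵀw=0.1560
σ²=wᵀΣw=λ₁·μ_p+λ₂ = 0.094209·0.156 + 0.002472 = 0.017168 ≈ 0.0172

0.0172


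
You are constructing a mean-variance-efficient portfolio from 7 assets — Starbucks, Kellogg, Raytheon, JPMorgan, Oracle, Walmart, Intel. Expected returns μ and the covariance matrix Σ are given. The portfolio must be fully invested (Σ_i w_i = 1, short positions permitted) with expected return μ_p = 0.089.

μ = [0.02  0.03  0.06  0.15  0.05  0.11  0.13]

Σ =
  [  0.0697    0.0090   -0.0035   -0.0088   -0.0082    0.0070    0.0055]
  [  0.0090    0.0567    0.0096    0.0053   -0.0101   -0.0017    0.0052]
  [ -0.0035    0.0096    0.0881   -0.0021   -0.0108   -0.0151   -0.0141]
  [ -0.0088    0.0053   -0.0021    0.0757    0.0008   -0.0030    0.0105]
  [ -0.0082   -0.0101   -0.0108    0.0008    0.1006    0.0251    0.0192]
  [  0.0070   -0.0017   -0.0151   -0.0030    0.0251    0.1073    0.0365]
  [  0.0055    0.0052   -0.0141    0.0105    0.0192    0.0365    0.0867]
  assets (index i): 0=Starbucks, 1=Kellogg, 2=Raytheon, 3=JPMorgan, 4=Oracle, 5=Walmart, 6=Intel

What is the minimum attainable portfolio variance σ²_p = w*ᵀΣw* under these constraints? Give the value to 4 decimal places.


0.0143

g=Σ⁻¹μ = [0.4459  0.0707  1.0669  1.9465  0.2467  0.7993  1.0136]
h=Σ⁻¹𝟙 = [15.3767  13.2394  14.1772  13.8896  11.3292  6.5119  5.1377]
a=μᵀg=0.599040  b=𝟙ᵀg=5.589461  c=𝟙ᵀh=79.661683  D=ac−b²=16.478459
λ₁=(c·0.089−b)/D = (79.661683·0.089−5.589461)/16.478459 = 0.091054
λ₂=(a−b·0.089)/D = (0.599040−5.589461·0.089)/16.478459 = 0.006164
w* = 0.091054·g + 0.006164·h:
  w_0 = 0.091054·0.4459 + 0.006164·15.3767 = 0.1354  (Starbucks)
  w_1 = 0.091054·0.0707 + 0.006164·13.2394 = 0.0880  (Kellogg)
  w_2 = 0.091054·1.0669 + 0.006164·14.1772 = 0.1845  (Raytheon)
  w_3 = 0.091054·1.9465 + 0.006164·13.8896 = 0.2629  (JPMorgan)
  w_4 = 0.091054·0.2467 + 0.006164·11.3292 = 0.0923  (Oracle)
  w_5 = 0.091054·0.7993 + 0.006164·6.5119 = 0.1129  (Walmart)
  w_6 = 0.091054·1.0136 + 0.006164·5.1377 = 0.1240  (Intel)
Σw_i=1.0000  μᵀw=0.0890
σ²=wᵀΣw=λ₁·μ_p+λ₂ = 0.091054·0.089 + 0.006164 = 0.014268 ≈ 0.0143


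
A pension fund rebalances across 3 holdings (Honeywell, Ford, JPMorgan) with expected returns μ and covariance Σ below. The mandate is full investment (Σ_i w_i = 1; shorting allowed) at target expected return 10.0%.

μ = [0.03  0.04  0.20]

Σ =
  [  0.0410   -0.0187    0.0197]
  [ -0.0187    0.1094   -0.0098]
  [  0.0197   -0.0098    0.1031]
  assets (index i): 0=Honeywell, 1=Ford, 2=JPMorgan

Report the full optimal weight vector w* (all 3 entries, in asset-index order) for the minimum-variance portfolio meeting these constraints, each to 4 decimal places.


x=Σ⁻¹μ = [0.0271  0.5482  1.9868]
y=Σ⁻¹𝟙 = [28.2686  14.4811  5.6743]
a=μᵀx=0.420102  b=𝟙ᵀx=2.562167  c=𝟙ᵀy=48.424005  D=ac−b²=13.778330
λ₁=(c·0.100−b)/D = (48.424005·0.100−2.562167)/13.778330 = 0.165494
λ₂=(a−b·0.100)/D = (0.420102−2.562167·0.100)/13.778330 = 0.011894
w* = 0.165494·x + 0.011894·y:
  w_0 = 0.165494·0.0271 + 0.011894·28.2686 = 0.3407  (Honeywell)
  w_1 = 0.165494·0.5482 + 0.011894·14.4811 = 0.2630  (Ford)
  w_2 = 0.165494·1.9868 + 0.011894·5.6743 = 0.3963  (JPMorgan)
Σw_i=1.0000  μᵀw=0.1000
σ²=wᵀΣw=λ₁·μ_p+λ₂ = 0.165494·0.100 + 0.011894 = 0.028444 ≈ 0.0284

0.3407  0.2630  0.3963


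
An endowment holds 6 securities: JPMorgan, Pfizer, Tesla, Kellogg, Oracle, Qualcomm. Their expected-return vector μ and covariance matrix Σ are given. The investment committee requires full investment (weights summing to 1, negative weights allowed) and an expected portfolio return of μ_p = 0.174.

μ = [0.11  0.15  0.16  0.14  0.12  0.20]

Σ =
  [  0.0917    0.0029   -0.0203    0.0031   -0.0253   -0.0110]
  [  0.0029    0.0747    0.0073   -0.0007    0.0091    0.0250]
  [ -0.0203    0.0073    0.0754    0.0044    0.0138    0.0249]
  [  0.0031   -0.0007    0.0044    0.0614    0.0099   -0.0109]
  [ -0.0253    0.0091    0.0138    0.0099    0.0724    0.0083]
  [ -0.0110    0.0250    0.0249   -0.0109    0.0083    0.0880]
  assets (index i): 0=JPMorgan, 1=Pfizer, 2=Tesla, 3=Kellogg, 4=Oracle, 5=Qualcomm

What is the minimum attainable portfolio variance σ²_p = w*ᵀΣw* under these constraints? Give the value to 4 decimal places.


g=Σ⁻¹μ = [2.0696  0.9675  1.5489  2.1903  1.4403  1.9537]
h=Σ⁻¹𝟙 = [17.5771  7.0908  11.0019  13.9980  14.0383  8.8431]
a=μᵀg=1.490831  b=𝟙ᵀg=10.170338  c=𝟙ᵀh=72.549194  D=ac−b²=4.722798
λ₁=(c·0.174−b)/D = (72.549194·0.174−10.170338)/4.722798 = 0.519442
λ₂=(a−b·0.174)/D = (1.490831−10.170338·0.174)/4.722798 = -0.059034
w* = 0.519442·g + -0.059034·h:
  w_0 = 0.519442·2.0696 + -0.059034·17.5771 = 0.0374  (JPMorgan)
  w_1 = 0.519442·0.9675 + -0.059034·7.0908 = 0.0840  (Pfizer)
  w_2 = 0.519442·1.5489 + -0.059034·11.0019 = 0.1551  (Tesla)
  w_3 = 0.519442·2.1903 + -0.059034·13.9980 = 0.3114  (Kellogg)
  w_4 = 0.519442·1.4403 + -0.059034·14.0383 = -0.0806  (Oracle)
  w_5 = 0.519442·1.9537 + -0.059034·8.8431 = 0.4928  (Qualcomm)
Σw_i=1.0000  μᵀw=0.1740
σ²=wᵀΣw=λ₁·μ_p+λ₂ = 0.519442·0.174 + -0.059034 = 0.031348 ≈ 0.0313

0.0313


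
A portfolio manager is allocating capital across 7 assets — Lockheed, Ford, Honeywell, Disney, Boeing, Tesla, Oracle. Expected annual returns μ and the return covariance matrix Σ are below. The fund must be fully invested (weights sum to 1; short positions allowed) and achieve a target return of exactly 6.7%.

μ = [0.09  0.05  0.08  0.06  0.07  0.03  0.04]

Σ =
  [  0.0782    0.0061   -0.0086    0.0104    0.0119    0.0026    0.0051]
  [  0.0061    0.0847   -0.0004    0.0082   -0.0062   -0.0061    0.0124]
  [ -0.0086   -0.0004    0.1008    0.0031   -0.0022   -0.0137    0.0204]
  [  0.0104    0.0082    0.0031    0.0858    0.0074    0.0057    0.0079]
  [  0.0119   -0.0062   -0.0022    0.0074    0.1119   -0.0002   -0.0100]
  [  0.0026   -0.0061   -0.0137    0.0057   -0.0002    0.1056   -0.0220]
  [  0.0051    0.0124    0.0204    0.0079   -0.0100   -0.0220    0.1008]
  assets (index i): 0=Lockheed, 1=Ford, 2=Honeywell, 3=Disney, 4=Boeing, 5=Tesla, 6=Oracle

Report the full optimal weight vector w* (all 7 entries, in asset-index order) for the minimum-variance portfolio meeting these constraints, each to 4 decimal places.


0.2447  0.1314  0.2143  0.0969  0.1362  0.1146  0.0618

g=Σ⁻¹μ = [1.0439  0.5212  0.8995  0.3941  0.5551  0.4299  0.2159]
h=Σ⁻¹𝟙 = [9.8455  10.7649  10.6946  6.5722  9.0990  12.7980  9.1147]
a=μᵀg=0.276013  b=𝟙ᵀg=4.059697  c=𝟙ᵀh=68.888850  D=ac−b²=2.533046
λ₁=(c·0.067−b)/D = (68.888850·0.067−4.059697)/2.533046 = 0.219442
λ₂=(a−b·0.067)/D = (0.276013−4.059697·0.067)/2.533046 = 0.001584
w* = 0.219442·g + 0.001584·h:
  w_0 = 0.219442·1.0439 + 0.001584·9.8455 = 0.2447  (Lockheed)
  w_1 = 0.219442·0.5212 + 0.001584·10.7649 = 0.1314  (Ford)
  w_2 = 0.219442·0.8995 + 0.001584·10.6946 = 0.2143  (Honeywell)
  w_3 = 0.219442·0.3941 + 0.001584·6.5722 = 0.0969  (Disney)
  w_4 = 0.219442·0.5551 + 0.001584·9.0990 = 0.1362  (Boeing)
  w_5 = 0.219442·0.4299 + 0.001584·12.7980 = 0.1146  (Tesla)
  w_6 = 0.219442·0.2159 + 0.001584·9.1147 = 0.0618  (Oracle)
Σw_i=1.0000  μᵀw=0.0670
σ²=wᵀΣw=λ₁·μ_p+λ₂ = 0.219442·0.067 + 0.001584 = 0.016287 ≈ 0.0163


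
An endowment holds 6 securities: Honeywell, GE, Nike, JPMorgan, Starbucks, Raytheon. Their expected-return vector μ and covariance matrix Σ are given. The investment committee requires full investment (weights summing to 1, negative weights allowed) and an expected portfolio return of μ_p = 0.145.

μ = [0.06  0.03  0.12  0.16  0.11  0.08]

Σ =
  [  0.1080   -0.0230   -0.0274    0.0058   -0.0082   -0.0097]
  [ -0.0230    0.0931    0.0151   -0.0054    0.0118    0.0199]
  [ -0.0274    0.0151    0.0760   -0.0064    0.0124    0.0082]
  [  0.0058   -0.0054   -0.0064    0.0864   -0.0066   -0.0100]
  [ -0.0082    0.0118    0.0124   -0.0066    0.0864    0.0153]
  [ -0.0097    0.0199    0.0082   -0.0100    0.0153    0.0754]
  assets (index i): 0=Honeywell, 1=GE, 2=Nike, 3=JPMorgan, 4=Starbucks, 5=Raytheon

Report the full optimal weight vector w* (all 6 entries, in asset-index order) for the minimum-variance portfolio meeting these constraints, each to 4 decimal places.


0.0482  -0.1874  0.3339  0.4636  0.2050  0.1366

x=Σ⁻¹μ = [1.0999  0.0553  1.8538  2.1227  1.0804  1.0486]
y=Σ⁻¹𝟙 = [16.1649  9.5153  15.6655  14.2077  8.6525  11.2557]
a=μᵀx=0.832471  b=𝟙ᵀx=7.260693  c=𝟙ᵀy=75.461787  D=ac−b²=10.102098
λ₁=(c·0.145−b)/D = (75.461787·0.145−7.260693)/10.102098 = 0.364406
λ₂=(a−b·0.145)/D = (0.832471−7.260693·0.145)/10.102098 = -0.021810
w* = 0.364406·x + -0.021810·y:
  w_0 = 0.364406·1.0999 + -0.021810·16.1649 = 0.0482  (Honeywell)
  w_1 = 0.364406·0.0553 + -0.021810·9.5153 = -0.1874  (GE)
  w_2 = 0.364406·1.8538 + -0.021810·15.6655 = 0.3339  (Nike)
  w_3 = 0.364406·2.1227 + -0.021810·14.2077 = 0.4636  (JPMorgan)
  w_4 = 0.364406·1.0804 + -0.021810·8.6525 = 0.2050  (Starbucks)
  w_5 = 0.364406·1.0486 + -0.021810·11.2557 = 0.1366  (Raytheon)
Σw_i=1.0000  μᵀw=0.1450
σ²=wᵀΣw=λ₁·μ_p+λ₂ = 0.364406·0.145 + -0.021810 = 0.031029 ≈ 0.0310


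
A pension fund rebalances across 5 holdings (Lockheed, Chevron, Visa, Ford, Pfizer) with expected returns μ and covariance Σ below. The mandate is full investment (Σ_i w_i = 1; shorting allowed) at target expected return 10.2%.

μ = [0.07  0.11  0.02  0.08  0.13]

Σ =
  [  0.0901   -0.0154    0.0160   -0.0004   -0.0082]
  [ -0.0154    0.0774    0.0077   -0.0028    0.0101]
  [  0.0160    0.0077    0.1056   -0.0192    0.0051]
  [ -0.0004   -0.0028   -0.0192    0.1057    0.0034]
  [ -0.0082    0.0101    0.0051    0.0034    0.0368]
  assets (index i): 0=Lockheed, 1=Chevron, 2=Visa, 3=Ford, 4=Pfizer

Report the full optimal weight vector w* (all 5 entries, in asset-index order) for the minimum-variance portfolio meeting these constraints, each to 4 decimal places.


u=Σ⁻¹μ = [1.3385  1.2775  -0.1532  0.6573  3.4408]
v=Σ⁻¹𝟙 = [14.2444  12.1495  7.0904  10.3178  25.0775]
a=μᵀu=0.731042  b=𝟙ᵀu=6.560862  c=𝟙ᵀv=68.879590  D=ac−b²=7.308977
λ₁=(c·0.102−b)/D = (68.879590·0.102−6.560862)/7.308977 = 0.063601
λ₂=(a−b·0.102)/D = (0.731042−6.560862·0.102)/7.308977 = 0.008460
w* = 0.063601·u + 0.008460·v:
  w_0 = 0.063601·1.3385 + 0.008460·14.2444 = 0.2056  (Lockheed)
  w_1 = 0.063601·1.2775 + 0.008460·12.1495 = 0.1840  (Chevron)
  w_2 = 0.063601·-0.1532 + 0.008460·7.0904 = 0.0502  (Visa)
  w_3 = 0.063601·0.6573 + 0.008460·10.3178 = 0.1291  (Ford)
  w_4 = 0.063601·3.4408 + 0.008460·25.0775 = 0.4310  (Pfizer)
Σw_i=1.0000  μᵀw=0.1020
σ²=wᵀΣw=λ₁·μ_p+λ₂ = 0.063601·0.102 + 0.008460 = 0.014947 ≈ 0.0149

0.2056  0.1840  0.0502  0.1291  0.4310


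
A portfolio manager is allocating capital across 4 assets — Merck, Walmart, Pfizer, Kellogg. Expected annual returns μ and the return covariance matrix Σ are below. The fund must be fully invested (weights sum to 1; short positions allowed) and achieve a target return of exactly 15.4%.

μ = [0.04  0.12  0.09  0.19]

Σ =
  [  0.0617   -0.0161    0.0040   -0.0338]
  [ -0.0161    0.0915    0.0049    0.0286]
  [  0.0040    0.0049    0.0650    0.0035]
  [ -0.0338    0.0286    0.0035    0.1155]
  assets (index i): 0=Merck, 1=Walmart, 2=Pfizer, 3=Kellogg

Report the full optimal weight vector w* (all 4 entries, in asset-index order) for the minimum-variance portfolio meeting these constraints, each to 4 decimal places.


0.0731  0.1512  0.1445  0.6312

p=Σ⁻¹μ = [1.8864  0.9848  1.0909  1.9202]
q=Σ⁻¹𝟙 = [25.3439  10.6448  12.3190  13.0655]
a=μᵀp=0.656644  b=𝟙ᵀp=5.882291  c=𝟙ᵀq=61.373245  D=ac−b²=5.699031
λ₁=(c·0.154−b)/D = (61.373245·0.154−5.882291)/5.699031 = 0.626280
λ₂=(a−b·0.154)/D = (0.656644−5.882291·0.154)/5.699031 = -0.043732
w* = 0.626280·p + -0.043732·q:
  w_0 = 0.626280·1.8864 + -0.043732·25.3439 = 0.0731  (Merck)
  w_1 = 0.626280·0.9848 + -0.043732·10.6448 = 0.1512  (Walmart)
  w_2 = 0.626280·1.0909 + -0.043732·12.3190 = 0.1445  (Pfizer)
  w_3 = 0.626280·1.9202 + -0.043732·13.0655 = 0.6312  (Kellogg)
Σw_i=1.0000  μᵀw=0.1540
σ²=wᵀΣw=λ₁·μ_p+λ₂ = 0.626280·0.154 + -0.043732 = 0.052715 ≈ 0.0527


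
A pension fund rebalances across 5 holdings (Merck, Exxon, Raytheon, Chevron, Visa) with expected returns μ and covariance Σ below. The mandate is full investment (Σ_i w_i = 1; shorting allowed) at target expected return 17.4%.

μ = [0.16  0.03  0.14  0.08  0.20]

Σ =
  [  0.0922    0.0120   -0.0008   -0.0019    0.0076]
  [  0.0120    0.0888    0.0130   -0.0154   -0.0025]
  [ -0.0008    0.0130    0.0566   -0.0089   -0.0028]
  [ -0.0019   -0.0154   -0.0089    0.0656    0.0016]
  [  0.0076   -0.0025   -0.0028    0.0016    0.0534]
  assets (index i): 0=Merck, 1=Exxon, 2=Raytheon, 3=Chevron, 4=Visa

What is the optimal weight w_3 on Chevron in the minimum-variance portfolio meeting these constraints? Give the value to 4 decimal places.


0.1011

u=Σ⁻¹μ = [1.4812  0.0907  2.9037  1.5888  3.6434]
v=Σ⁻¹𝟙 = [8.4344  11.3407  19.2903  20.3174  18.4598]
a=μᵀu=1.502005  b=𝟙ᵀu=9.707724  c=𝟙ᵀv=77.842573  D=ac−b²=22.680050
λ₁=(c·0.174−b)/D = (77.842573·0.174−9.707724)/22.680050 = 0.169174
λ₂=(a−b·0.174)/D = (1.502005−9.707724·0.174)/22.680050 = -0.008251
w* = 0.169174·u + -0.008251·v:
  w_0 = 0.169174·1.4812 + -0.008251·8.4344 = 0.1810  (Merck)
  w_1 = 0.169174·0.0907 + -0.008251·11.3407 = -0.0782  (Exxon)
  w_2 = 0.169174·2.9037 + -0.008251·19.2903 = 0.3321  (Raytheon)
  w_3 = 0.169174·1.5888 + -0.008251·20.3174 = 0.1011  (Chevron)
  w_4 = 0.169174·3.6434 + -0.008251·18.4598 = 0.4641  (Visa)
Σw_i=1.0000  μᵀw=0.1740
σ²=wᵀΣw=λ₁·μ_p+λ₂ = 0.169174·0.174 + -0.008251 = 0.021185 ≈ 0.0212


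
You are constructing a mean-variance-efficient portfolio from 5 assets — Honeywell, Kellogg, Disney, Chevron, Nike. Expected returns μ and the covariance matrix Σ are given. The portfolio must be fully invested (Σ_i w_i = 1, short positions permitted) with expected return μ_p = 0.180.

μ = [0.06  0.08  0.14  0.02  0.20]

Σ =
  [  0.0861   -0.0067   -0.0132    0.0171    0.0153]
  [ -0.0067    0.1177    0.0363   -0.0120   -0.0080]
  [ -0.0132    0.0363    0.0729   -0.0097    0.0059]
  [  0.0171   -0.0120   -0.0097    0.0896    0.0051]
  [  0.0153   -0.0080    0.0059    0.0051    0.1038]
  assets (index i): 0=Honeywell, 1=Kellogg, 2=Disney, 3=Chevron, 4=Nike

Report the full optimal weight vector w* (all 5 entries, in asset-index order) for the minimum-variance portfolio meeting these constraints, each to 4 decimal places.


p=Σ⁻¹μ = [0.6356  0.3127  1.7700  0.2361  1.7450]
q=Σ⁻¹𝟙 = [10.6739  6.6462  13.2193  11.0305  7.2795]
a=μᵀp=0.664670  b=𝟙ᵀp=4.699336  c=𝟙ᵀq=48.849385  D=ac−b²=10.384967
λ₁=(c·0.180−b)/D = (48.849385·0.180−4.699336)/10.384967 = 0.394181
λ₂=(a−b·0.180)/D = (0.664670−4.699336·0.180)/10.384967 = -0.017449
w* = 0.394181·p + -0.017449·q:
  w_0 = 0.394181·0.6356 + -0.017449·10.6739 = 0.0643  (Honeywell)
  w_1 = 0.394181·0.3127 + -0.017449·6.6462 = 0.0073  (Kellogg)
  w_2 = 0.394181·1.7700 + -0.017449·13.2193 = 0.4670  (Disney)
  w_3 = 0.394181·0.2361 + -0.017449·11.0305 = -0.0994  (Chevron)
  w_4 = 0.394181·1.7450 + -0.017449·7.2795 = 0.5608  (Nike)
Σw_i=1.0000  μᵀw=0.1800
σ²=wᵀΣw=λ₁·μ_p+λ₂ = 0.394181·0.180 + -0.017449 = 0.053503 ≈ 0.0535

0.0643  0.0073  0.4670  -0.0994  0.5608


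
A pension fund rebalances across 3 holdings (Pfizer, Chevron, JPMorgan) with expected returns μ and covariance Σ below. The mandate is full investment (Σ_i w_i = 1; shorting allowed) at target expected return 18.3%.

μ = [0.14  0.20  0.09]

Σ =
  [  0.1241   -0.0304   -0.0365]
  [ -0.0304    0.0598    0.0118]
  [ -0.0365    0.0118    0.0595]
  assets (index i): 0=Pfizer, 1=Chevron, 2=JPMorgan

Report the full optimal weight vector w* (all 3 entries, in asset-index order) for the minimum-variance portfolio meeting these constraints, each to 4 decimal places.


g=Σ⁻¹μ = [2.9081  4.3423  2.4354]
h=Σ⁻¹𝟙 = [20.9649  22.4027  25.2246]
a=μᵀg=1.494784  b=𝟙ᵀg=9.685841  c=𝟙ᵀh=68.592224  D=ac−b²=8.715054
λ₁=(c·0.183−b)/D = (68.592224·0.183−9.685841)/8.715054 = 0.328918
λ₂=(a−b·0.183)/D = (1.494784−9.685841·0.183)/8.715054 = -0.031867
w* = 0.328918·g + -0.031867·h:
  w_0 = 0.328918·2.9081 + -0.031867·20.9649 = 0.2884  (Pfizer)
  w_1 = 0.328918·4.3423 + -0.031867·22.4027 = 0.7143  (Chevron)
  w_2 = 0.328918·2.4354 + -0.031867·25.2246 = -0.0028  (JPMorgan)
Σw_i=1.0000  μᵀw=0.1830
σ²=wᵀΣw=λ₁·μ_p+λ₂ = 0.328918·0.183 + -0.031867 = 0.028325 ≈ 0.0283

0.2884  0.7143  -0.0028


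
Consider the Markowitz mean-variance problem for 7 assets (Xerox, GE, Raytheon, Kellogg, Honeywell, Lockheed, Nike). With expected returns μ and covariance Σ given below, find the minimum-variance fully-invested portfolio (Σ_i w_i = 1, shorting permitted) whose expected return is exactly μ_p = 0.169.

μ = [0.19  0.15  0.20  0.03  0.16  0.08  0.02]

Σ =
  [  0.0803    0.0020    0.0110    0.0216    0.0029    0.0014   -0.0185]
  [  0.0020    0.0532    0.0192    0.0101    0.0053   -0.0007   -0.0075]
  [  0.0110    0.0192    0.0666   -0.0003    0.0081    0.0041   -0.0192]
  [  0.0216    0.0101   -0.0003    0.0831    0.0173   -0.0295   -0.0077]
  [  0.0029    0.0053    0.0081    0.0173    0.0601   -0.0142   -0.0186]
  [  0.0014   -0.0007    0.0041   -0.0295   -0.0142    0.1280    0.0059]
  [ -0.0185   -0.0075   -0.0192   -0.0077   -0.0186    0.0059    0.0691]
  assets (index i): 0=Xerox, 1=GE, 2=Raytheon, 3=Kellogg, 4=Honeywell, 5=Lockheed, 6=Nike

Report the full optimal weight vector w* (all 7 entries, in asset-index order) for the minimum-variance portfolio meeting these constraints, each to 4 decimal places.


0.2680  0.1936  0.2121  -0.1503  0.2894  0.0179  0.1692

p=Σ⁻¹μ = [2.6915  2.1061  2.2686  -0.8074  3.2145  0.5854  2.5943]
q=Σ⁻¹𝟙 = [13.6690  13.6651  14.0575  8.7166  21.9559  10.3716  29.5163]
a=μᵀp=1.869820  b=𝟙ᵀp=12.652875  c=𝟙ᵀq=111.951987  D=ac−b²=49.234774
λ₁=(c·0.169−b)/D = (111.951987·0.169−12.652875)/49.234774 = 0.127288
λ₂=(a−b·0.169)/D = (1.869820−12.652875·0.169)/49.234774 = -0.005454
w* = 0.127288·p + -0.005454·q:
  w_0 = 0.127288·2.6915 + -0.005454·13.6690 = 0.2680  (Xerox)
  w_1 = 0.127288·2.1061 + -0.005454·13.6651 = 0.1936  (GE)
  w_2 = 0.127288·2.2686 + -0.005454·14.0575 = 0.2121  (Raytheon)
  w_3 = 0.127288·-0.8074 + -0.005454·8.7166 = -0.1503  (Kellogg)
  w_4 = 0.127288·3.2145 + -0.005454·21.9559 = 0.2894  (Honeywell)
  w_5 = 0.127288·0.5854 + -0.005454·10.3716 = 0.0179  (Lockheed)
  w_6 = 0.127288·2.5943 + -0.005454·29.5163 = 0.1692  (Nike)
Σw_i=1.0000  μᵀw=0.1690
σ²=wᵀΣw=λ₁·μ_p+λ₂ = 0.127288·0.169 + -0.005454 = 0.016058 ≈ 0.0161


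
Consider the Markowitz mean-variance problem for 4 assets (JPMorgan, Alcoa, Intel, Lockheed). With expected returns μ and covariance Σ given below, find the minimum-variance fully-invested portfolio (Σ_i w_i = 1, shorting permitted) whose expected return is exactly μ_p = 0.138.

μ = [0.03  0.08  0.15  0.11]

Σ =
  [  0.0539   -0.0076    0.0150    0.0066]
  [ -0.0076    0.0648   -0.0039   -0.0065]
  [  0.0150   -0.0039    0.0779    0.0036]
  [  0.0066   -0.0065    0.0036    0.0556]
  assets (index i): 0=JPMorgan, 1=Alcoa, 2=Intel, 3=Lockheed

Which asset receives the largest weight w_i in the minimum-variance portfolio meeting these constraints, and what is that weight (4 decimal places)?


g=Σ⁻¹μ = [-0.0054  1.5532  1.9102  2.0370]
h=Σ⁻¹𝟙 = [16.4272  19.7271  9.8433  17.7045]
a=μᵀg=0.634693  b=𝟙ᵀg=5.494970  c=𝟙ᵀh=63.702081  D=ac−b²=10.236581
λ₁=(c·0.138−b)/D = (63.702081·0.138−5.494970)/10.236581 = 0.321974
λ₂=(a−b·0.138)/D = (0.634693−5.494970·0.138)/10.236581 = -0.012076
w* = 0.321974·g + -0.012076·h:
  w_0 = 0.321974·-0.0054 + -0.012076·16.4272 = -0.2001  (JPMorgan)
  w_1 = 0.321974·1.5532 + -0.012076·19.7271 = 0.2619  (Alcoa)
  w_2 = 0.321974·1.9102 + -0.012076·9.8433 = 0.4962  (Intel)
  w_3 = 0.321974·2.0370 + -0.012076·17.7045 = 0.4421  (Lockheed)
Σw_i=1.0000  μᵀw=0.1380
σ²=wᵀΣw=λ₁·μ_p+λ₂ = 0.321974·0.138 + -0.012076 = 0.032357 ≈ 0.0324

Intel (0.4962)
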